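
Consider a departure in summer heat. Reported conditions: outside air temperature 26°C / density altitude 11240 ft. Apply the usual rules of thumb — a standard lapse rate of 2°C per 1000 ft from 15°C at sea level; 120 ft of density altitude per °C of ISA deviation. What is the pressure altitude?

DA = PA + 120 × (OAT − (15 − 2·PA/1000)) = PA + 120·OAT − 1800 + 0.24·PA = 1.24·PA + 120·OAT − 1800.
So 1.24·PA = 11240 − 120 × 26 + 1800 = 9920.
PA = 9920 / 1.24 = 8000 ft.

8000 ft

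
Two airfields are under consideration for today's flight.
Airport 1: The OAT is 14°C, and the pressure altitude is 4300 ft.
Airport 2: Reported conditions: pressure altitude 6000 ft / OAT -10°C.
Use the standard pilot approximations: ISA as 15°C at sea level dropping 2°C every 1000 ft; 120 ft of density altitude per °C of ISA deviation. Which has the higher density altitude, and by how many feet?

Airport 1: ISA temp = 6.4°C, deviation +7.6°C, DA = 4300 + 120 × 7.6 = 5212 ft.
Airport 2: ISA temp = 3°C, deviation -13°C, DA = 6000 + 120 × (-13) = 4440 ft.
Airport 1 is higher by 5212 − 4440 = 772 ft.

Airport 1 by 772 ft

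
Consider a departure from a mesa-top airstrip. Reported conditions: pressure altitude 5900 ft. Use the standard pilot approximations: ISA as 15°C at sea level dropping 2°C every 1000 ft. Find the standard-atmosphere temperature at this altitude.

3.2°C

ISA temperature = 15 − 2 × (5900/1000) = 15 − 11.8 = 3.2°C.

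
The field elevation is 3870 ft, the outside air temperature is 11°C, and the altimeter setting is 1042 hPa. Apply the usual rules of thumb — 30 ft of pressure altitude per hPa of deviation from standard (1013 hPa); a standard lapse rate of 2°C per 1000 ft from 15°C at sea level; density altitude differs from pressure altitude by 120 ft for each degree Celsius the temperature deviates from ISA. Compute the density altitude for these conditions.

Pressure altitude = 3870 + (1013 − 1042) × 30 = 3870 + (-870) = 3000 ft.
ISA temperature at 3000 ft = 15 − 2 × (3000/1000) = 9°C.
ISA deviation = 11 − 9 = +2°C.
Density altitude = 3000 + 120 × (2) = 3240 ft.

3240 ft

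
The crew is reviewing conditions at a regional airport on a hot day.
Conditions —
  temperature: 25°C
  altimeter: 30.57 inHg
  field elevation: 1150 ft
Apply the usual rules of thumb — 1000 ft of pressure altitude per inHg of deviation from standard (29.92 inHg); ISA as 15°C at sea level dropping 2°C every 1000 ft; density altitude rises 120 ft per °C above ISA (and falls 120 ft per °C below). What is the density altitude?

Pressure altitude = 1150 + (29.92 − 30.57) × 1000 = 1150 + (-650) = 500 ft.
ISA temperature at 500 ft = 15 − 2 × (500/1000) = 14°C.
ISA deviation = 25 − 14 = +11°C.
Density altitude = 500 + 120 × (11) = 1820 ft.

1820 ft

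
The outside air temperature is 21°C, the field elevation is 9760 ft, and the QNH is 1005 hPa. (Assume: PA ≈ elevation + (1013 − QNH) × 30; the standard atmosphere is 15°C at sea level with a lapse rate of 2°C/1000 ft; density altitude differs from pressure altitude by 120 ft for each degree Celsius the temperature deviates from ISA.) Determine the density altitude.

13120 ft

Pressure altitude = 9760 + (1013 − 1005) × 30 = 9760 + (+240) = 10000 ft.
ISA temperature at 10000 ft = 15 − 2 × (10000/1000) = -5°C.
ISA deviation = 21 − (-5) = +26°C.
Density altitude = 10000 + 120 × (26) = 13120 ft.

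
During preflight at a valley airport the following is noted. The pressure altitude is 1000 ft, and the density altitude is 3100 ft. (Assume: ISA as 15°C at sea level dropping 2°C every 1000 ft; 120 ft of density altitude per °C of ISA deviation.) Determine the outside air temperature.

30.5°C

Density altitude − pressure altitude = 3100 − 1000 = +2100 ft.
At 120 ft/°C that is an ISA deviation of 2100/120 = +17.5°C.
ISA temperature at 1000 ft = 15 − 2 × (1000/1000) = 13°C.
OAT = ISA + deviation = 13 + (+17.5) = 30.5°C.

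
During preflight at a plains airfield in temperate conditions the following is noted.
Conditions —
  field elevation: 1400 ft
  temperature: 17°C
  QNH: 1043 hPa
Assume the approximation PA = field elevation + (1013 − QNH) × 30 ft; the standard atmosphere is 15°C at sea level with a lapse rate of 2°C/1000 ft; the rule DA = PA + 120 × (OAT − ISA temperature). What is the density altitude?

860 ft

Pressure altitude = 1400 + (1013 − 1043) × 30 = 1400 + (-900) = 500 ft.
ISA temperature at 500 ft = 15 − 2 × (500/1000) = 14°C.
ISA deviation = 17 − 14 = +3°C.
Density altitude = 500 + 120 × (3) = 860 ft.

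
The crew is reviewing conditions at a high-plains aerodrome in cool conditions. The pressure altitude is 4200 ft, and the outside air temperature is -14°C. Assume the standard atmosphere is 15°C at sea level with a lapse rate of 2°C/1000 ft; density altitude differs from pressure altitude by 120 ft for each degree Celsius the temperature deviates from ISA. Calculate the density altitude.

1728 ft

ISA temperature at 4200 ft = 15 − 2 × (4200/1000) = 6.6°C.
ISA deviation = -14 − 6.6 = -20.6°C.
Density altitude = 4200 + 120 × (-20.6) = 4200 + (-2472) = 1728 ft.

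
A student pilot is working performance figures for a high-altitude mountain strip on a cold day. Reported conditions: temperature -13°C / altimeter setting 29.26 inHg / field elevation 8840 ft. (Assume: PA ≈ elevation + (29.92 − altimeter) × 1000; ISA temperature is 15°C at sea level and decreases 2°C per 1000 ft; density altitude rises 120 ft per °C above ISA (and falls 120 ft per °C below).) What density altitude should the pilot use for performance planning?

Pressure altitude = 8840 + (29.92 − 29.26) × 1000 = 8840 + (+660) = 9500 ft.
ISA temperature at 9500 ft = 15 − 2 × (9500/1000) = -4°C.
ISA deviation = -13 − (-4) = -9°C.
Density altitude = 9500 + 120 × (-9) = 8420 ft.

8420 ft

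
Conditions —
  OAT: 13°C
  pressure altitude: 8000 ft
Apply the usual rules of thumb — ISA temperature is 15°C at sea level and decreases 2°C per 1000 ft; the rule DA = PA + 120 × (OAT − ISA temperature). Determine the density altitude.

9680 ft

ISA temperature at 8000 ft = 15 − 2 × (8000/1000) = -1°C.
ISA deviation = 13 − (-1) = +14°C.
Density altitude = 8000 + 120 × (14) = 8000 + (+1680) = 9680 ft.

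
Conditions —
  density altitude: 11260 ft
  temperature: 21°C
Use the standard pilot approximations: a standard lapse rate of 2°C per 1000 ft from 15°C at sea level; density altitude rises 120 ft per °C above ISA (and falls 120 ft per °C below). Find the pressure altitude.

DA = PA + 120 × (OAT − (15 − 2·PA/1000)) = PA + 120·OAT − 1800 + 0.24·PA = 1.24·PA + 120·OAT − 1800.
So 1.24·PA = 11260 − 120 × 21 + 1800 = 10540.
PA = 10540 / 1.24 = 8500 ft.

8500 ft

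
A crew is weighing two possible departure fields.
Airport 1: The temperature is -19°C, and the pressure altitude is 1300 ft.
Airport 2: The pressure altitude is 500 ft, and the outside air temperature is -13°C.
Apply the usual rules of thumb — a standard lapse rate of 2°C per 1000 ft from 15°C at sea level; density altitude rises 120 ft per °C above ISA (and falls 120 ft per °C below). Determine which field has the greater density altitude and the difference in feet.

Airport 1 by 272 ft

Airport 1: ISA temp = 12.4°C, deviation -31.4°C, DA = 1300 + 120 × (-31.4) = -2468 ft.
Airport 2: ISA temp = 14°C, deviation -27°C, DA = 500 + 120 × (-27) = -2740 ft.
Airport 1 is higher by -2468 − (-2740) = 272 ft.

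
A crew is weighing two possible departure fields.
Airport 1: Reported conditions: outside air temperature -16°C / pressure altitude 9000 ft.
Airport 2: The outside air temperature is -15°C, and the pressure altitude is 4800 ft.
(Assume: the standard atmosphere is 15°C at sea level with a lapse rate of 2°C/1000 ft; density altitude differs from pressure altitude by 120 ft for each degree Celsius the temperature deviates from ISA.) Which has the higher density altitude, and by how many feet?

Airport 1: ISA temp = -3°C, deviation -13°C, DA = 9000 + 120 × (-13) = 7440 ft.
Airport 2: ISA temp = 5.4°C, deviation -20.4°C, DA = 4800 + 120 × (-20.4) = 2352 ft.
Airport 1 is higher by 7440 − 2352 = 5088 ft.

Airport 1 by 5088 ft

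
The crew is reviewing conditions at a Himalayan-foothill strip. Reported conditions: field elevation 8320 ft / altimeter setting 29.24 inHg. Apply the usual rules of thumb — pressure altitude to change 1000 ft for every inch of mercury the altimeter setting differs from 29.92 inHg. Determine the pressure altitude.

Pressure correction = (29.92 − 29.24) × 1000 = +680 ft.
Pressure altitude = 8320 + (+680) = 9000 ft.

9000 ft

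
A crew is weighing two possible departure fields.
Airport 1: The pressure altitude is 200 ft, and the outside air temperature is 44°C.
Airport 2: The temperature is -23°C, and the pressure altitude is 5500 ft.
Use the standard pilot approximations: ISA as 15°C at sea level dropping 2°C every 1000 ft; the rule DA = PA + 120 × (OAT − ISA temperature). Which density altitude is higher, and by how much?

Airport 1 by 1468 ft

Airport 1: ISA temp = 14.6°C, deviation +29.4°C, DA = 200 + 120 × 29.4 = 3728 ft.
Airport 2: ISA temp = 4°C, deviation -27°C, DA = 5500 + 120 × (-27) = 2260 ft.
Airport 1 is higher by 3728 − 2260 = 1468 ft.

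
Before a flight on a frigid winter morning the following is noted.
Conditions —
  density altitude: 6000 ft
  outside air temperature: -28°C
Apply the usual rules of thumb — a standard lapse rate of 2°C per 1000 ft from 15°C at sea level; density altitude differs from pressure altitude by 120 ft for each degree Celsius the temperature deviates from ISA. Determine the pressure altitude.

DA = PA + 120 × (OAT − (15 − 2·PA/1000)) = PA + 120·OAT − 1800 + 0.24·PA = 1.24·PA + 120·OAT − 1800.
So 1.24·PA = 6000 − 120 × (-28) + 1800 = 11160.
PA = 11160 / 1.24 = 9000 ft.

9000 ft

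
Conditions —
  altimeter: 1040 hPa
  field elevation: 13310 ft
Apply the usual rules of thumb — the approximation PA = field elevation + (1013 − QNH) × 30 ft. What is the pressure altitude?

12500 ft

Pressure correction = (1013 − 1040) × 30 = -810 ft.
Pressure altitude = 13310 + (-810) = 12500 ft.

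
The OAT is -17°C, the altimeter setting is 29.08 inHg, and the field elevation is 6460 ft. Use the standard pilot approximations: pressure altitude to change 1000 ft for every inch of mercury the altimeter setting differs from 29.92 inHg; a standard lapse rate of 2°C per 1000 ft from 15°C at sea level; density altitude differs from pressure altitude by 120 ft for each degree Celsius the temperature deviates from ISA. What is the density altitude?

Pressure altitude = 6460 + (29.92 − 29.08) × 1000 = 6460 + (+840) = 7300 ft.
ISA temperature at 7300 ft = 15 − 2 × (7300/1000) = 0.4°C.
ISA deviation = -17 − 0.4 = -17.4°C.
Density altitude = 7300 + 120 × (-17.4) = 5212 ft.

5212 ft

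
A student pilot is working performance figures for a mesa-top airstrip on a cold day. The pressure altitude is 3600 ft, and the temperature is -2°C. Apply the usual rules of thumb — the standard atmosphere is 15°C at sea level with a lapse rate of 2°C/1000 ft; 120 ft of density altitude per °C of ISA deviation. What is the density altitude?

ISA temperature at 3600 ft = 15 − 2 × (3600/1000) = 7.8°C.
ISA deviation = -2 − 7.8 = -9.8°C.
Density altitude = 3600 + 120 × (-9.8) = 3600 + (-1176) = 2424 ft.

2424 ft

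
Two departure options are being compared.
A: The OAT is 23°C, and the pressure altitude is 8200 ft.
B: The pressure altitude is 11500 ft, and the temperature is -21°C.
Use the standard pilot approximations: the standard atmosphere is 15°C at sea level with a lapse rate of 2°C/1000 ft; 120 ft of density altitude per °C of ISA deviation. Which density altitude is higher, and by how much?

A: ISA temp = -1.4°C, deviation +24.4°C, DA = 8200 + 120 × 24.4 = 11128 ft.
B: ISA temp = -8°C, deviation -13°C, DA = 11500 + 120 × (-13) = 9940 ft.
A is higher by 11128 − 9940 = 1188 ft.

A by 1188 ft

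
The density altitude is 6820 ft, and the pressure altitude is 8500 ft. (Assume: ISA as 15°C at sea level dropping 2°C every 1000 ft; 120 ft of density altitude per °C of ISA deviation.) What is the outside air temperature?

-16°C

Density altitude − pressure altitude = 6820 − 8500 = -1680 ft.
At 120 ft/°C that is an ISA deviation of -1680/120 = -14°C.
ISA temperature at 8500 ft = 15 − 2 × (8500/1000) = -2°C.
OAT = ISA + deviation = -2 + (-14) = -16°C.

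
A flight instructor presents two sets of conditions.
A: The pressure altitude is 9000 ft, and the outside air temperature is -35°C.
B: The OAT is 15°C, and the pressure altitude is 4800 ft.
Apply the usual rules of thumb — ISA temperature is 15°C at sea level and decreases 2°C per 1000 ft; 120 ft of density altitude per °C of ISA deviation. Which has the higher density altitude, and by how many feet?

B by 792 ft

A: ISA temp = -3°C, deviation -32°C, DA = 9000 + 120 × (-32) = 5160 ft.
B: ISA temp = 5.4°C, deviation +9.6°C, DA = 4800 + 120 × 9.6 = 5952 ft.
B is higher by 5952 − 5160 = 792 ft.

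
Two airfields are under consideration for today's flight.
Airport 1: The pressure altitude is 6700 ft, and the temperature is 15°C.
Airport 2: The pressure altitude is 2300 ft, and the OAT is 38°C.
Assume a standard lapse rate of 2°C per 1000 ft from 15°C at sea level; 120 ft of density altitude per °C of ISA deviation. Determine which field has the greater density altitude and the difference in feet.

Airport 1: ISA temp = 1.6°C, deviation +13.4°C, DA = 6700 + 120 × 13.4 = 8308 ft.
Airport 2: ISA temp = 10.4°C, deviation +27.6°C, DA = 2300 + 120 × 27.6 = 5612 ft.
Airport 1 is higher by 8308 − 5612 = 2696 ft.

Airport 1 by 2696 ft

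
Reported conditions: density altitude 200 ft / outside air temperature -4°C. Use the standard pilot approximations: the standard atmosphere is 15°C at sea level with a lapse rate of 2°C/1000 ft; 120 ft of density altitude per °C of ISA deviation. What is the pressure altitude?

DA = PA + 120 × (OAT − (15 − 2·PA/1000)) = PA + 120·OAT − 1800 + 0.24·PA = 1.24·PA + 120·OAT − 1800.
So 1.24·PA = 200 − 120 × (-4) + 1800 = 2480.
PA = 2480 / 1.24 = 2000 ft.

2000 ft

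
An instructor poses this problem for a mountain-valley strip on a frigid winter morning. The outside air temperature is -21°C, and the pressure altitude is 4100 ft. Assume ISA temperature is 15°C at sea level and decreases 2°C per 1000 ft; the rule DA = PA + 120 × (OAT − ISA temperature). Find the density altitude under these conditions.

ISA temperature at 4100 ft = 15 − 2 × (4100/1000) = 6.8°C.
ISA deviation = -21 − 6.8 = -27.8°C.
Density altitude = 4100 + 120 × (-27.8) = 4100 + (-3336) = 764 ft.

764 ft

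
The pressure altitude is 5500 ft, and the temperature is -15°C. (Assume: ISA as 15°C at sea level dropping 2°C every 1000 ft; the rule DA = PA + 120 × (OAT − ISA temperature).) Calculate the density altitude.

3220 ft

ISA temperature at 5500 ft = 15 − 2 × (5500/1000) = 4°C.
ISA deviation = -15 − 4 = -19°C.
Density altitude = 5500 + 120 × (-19) = 5500 + (-2280) = 3220 ft.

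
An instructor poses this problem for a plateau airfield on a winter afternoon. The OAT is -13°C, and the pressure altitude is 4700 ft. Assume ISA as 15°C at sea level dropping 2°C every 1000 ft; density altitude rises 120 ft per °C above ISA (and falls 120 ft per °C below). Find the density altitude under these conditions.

ISA temperature at 4700 ft = 15 − 2 × (4700/1000) = 5.6°C.
ISA deviation = -13 − 5.6 = -18.6°C.
Density altitude = 4700 + 120 × (-18.6) = 4700 + (-2232) = 2468 ft.

2468 ft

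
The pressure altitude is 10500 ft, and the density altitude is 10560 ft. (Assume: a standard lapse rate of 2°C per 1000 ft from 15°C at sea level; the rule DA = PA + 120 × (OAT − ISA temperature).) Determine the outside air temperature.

Density altitude − pressure altitude = 10560 − 10500 = +60 ft.
At 120 ft/°C that is an ISA deviation of 60/120 = +0.5°C.
ISA temperature at 10500 ft = 15 − 2 × (10500/1000) = -6°C.
OAT = ISA + deviation = -6 + (+0.5) = -5.5°C.

-5.5°C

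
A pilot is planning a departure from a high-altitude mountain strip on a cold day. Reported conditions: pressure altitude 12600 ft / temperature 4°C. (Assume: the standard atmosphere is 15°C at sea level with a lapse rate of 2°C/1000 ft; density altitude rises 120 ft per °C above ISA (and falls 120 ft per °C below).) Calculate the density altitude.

14304 ft

ISA temperature at 12600 ft = 15 − 2 × (12600/1000) = -10.2°C.
ISA deviation = 4 − (-10.2) = +14.2°C.
Density altitude = 12600 + 120 × (14.2) = 12600 + (+1704) = 14304 ft.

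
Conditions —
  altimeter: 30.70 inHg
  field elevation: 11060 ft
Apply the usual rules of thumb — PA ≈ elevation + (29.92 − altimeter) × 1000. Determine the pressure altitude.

10280 ft

Pressure correction = (29.92 − 30.70) × 1000 = -780 ft.
Pressure altitude = 11060 + (-780) = 10280 ft.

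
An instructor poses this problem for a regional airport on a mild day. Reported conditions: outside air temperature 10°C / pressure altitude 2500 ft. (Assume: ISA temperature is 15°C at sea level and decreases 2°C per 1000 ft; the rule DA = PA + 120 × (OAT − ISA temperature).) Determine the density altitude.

2500 ft

ISA temperature at 2500 ft = 15 − 2 × (2500/1000) = 10°C.
ISA deviation = 10 − 10 = 0°C.
Density altitude = 2500 + 120 × (0) = 2500 + (0) = 2500 ft.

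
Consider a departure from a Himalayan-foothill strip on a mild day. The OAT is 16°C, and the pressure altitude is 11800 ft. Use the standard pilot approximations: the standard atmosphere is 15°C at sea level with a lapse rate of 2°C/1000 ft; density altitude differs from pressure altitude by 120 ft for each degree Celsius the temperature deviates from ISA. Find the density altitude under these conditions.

ISA temperature at 11800 ft = 15 − 2 × (11800/1000) = -8.6°C.
ISA deviation = 16 − (-8.6) = +24.6°C.
Density altitude = 11800 + 120 × (24.6) = 11800 + (+2952) = 14752 ft.

14752 ft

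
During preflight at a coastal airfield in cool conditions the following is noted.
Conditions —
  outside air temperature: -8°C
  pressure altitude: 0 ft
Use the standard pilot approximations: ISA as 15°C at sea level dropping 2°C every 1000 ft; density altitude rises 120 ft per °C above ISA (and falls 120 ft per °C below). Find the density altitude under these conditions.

ISA temperature at 0 ft = 15 − 2 × (0/1000) = 15°C.
ISA deviation = -8 − 15 = -23°C.
Density altitude = 0 + 120 × (-23) = 0 + (-2760) = -2760 ft.

-2760 ft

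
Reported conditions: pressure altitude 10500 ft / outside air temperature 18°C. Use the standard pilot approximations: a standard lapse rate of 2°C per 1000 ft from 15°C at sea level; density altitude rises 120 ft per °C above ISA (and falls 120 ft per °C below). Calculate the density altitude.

ISA temperature at 10500 ft = 15 − 2 × (10500/1000) = -6°C.
ISA deviation = 18 − (-6) = +24°C.
Density altitude = 10500 + 120 × (24) = 10500 + (+2880) = 13380 ft.

13380 ft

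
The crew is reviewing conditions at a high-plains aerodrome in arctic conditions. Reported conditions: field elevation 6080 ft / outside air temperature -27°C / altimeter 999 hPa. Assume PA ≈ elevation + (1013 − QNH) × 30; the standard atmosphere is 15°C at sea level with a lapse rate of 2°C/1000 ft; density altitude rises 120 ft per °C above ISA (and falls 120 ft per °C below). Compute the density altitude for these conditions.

Pressure altitude = 6080 + (1013 − 999) × 30 = 6080 + (+420) = 6500 ft.
ISA temperature at 6500 ft = 15 − 2 × (6500/1000) = 2°C.
ISA deviation = -27 − 2 = -29°C.
Density altitude = 6500 + 120 × (-29) = 3020 ft.

3020 ft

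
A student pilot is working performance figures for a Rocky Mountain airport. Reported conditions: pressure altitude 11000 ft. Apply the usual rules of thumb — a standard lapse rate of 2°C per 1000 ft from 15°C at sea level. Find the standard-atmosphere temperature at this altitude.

ISA temperature = 15 − 2 × (11000/1000) = 15 − 22 = -7°C.

-7°C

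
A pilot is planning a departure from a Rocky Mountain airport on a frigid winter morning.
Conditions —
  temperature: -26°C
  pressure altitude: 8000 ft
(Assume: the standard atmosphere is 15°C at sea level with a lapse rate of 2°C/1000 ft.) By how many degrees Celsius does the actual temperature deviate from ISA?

ISA-25°C

ISA temperature at 8000 ft = 15 − 2 × (8000/1000) = -1°C.
Deviation = OAT − ISA = -26 − (-1) = -25°C.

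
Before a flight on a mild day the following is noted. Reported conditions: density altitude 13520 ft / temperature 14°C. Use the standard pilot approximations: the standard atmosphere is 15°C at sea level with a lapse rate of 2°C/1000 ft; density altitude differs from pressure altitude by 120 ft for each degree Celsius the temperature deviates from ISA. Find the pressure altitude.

11000 ft

DA = PA + 120 × (OAT − (15 − 2·PA/1000)) = PA + 120·OAT − 1800 + 0.24·PA = 1.24·PA + 120·OAT − 1800.
So 1.24·PA = 13520 − 120 × 14 + 1800 = 13640.
PA = 13640 / 1.24 = 11000 ft.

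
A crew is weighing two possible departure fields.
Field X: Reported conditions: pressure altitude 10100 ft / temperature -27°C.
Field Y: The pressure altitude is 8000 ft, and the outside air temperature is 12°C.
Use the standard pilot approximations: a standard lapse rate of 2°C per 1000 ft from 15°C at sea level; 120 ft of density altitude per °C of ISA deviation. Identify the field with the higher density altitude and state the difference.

Field X: ISA temp = -5.2°C, deviation -21.8°C, DA = 10100 + 120 × (-21.8) = 7484 ft.
Field Y: ISA temp = -1°C, deviation +13°C, DA = 8000 + 120 × 13 = 9560 ft.
Field Y is higher by 9560 − 7484 = 2076 ft.

Field Y by 2076 ft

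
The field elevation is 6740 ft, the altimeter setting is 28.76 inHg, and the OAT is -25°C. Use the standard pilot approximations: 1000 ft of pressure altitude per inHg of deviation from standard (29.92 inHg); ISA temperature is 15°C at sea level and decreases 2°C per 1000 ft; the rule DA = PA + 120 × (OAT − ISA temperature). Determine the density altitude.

Pressure altitude = 6740 + (29.92 − 28.76) × 1000 = 6740 + (+1160) = 7900 ft.
ISA temperature at 7900 ft = 15 − 2 × (7900/1000) = -0.8°C.
ISA deviation = -25 − (-0.8) = -24.2°C.
Density altitude = 7900 + 120 × (-24.2) = 4996 ft.

4996 ft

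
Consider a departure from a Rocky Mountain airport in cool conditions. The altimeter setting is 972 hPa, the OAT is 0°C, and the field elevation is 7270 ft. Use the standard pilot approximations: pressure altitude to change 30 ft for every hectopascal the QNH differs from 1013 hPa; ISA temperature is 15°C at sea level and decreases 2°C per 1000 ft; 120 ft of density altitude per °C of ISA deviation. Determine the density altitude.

Pressure altitude = 7270 + (1013 − 972) × 30 = 7270 + (+1230) = 8500 ft.
ISA temperature at 8500 ft = 15 − 2 × (8500/1000) = -2°C.
ISA deviation = 0 − (-2) = +2°C.
Density altitude = 8500 + 120 × (2) = 8740 ft.

8740 ft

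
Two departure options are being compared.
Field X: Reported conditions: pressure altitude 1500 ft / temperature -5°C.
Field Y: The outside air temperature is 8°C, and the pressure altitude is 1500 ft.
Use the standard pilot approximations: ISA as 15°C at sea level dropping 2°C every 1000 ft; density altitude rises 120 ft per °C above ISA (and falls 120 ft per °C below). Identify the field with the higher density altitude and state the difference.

Field X: ISA temp = 12°C, deviation -17°C, DA = 1500 + 120 × (-17) = -540 ft.
Field Y: ISA temp = 12°C, deviation -4°C, DA = 1500 + 120 × (-4) = 1020 ft.
Field Y is higher by 1020 − (-540) = 1560 ft.

Field Y by 1560 ft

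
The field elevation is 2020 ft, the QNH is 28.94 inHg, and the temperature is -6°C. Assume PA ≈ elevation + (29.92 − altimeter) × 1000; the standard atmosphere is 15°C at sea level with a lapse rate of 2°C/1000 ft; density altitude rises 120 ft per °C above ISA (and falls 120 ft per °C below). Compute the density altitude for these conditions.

Pressure altitude = 2020 + (29.92 − 28.94) × 1000 = 2020 + (+980) = 3000 ft.
ISA temperature at 3000 ft = 15 − 2 × (3000/1000) = 9°C.
ISA deviation = -6 − 9 = -15°C.
Density altitude = 3000 + 120 × (-15) = 1200 ft.

1200 ft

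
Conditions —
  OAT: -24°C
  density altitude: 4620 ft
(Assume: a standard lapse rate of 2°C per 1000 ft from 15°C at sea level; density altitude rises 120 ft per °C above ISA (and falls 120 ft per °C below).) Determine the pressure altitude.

7500 ft

DA = PA + 120 × (OAT − (15 − 2·PA/1000)) = PA + 120·OAT − 1800 + 0.24·PA = 1.24·PA + 120·OAT − 1800.
So 1.24·PA = 4620 − 120 × (-24) + 1800 = 9300.
PA = 9300 / 1.24 = 7500 ft.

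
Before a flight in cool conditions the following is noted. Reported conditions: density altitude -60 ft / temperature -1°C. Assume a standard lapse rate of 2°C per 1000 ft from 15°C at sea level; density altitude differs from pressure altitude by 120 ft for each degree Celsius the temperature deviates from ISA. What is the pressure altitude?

1500 ft

DA = PA + 120 × (OAT − (15 − 2·PA/1000)) = PA + 120·OAT − 1800 + 0.24·PA = 1.24·PA + 120·OAT − 1800.
So 1.24·PA = -60 − 120 × (-1) + 1800 = 1860.
PA = 1860 / 1.24 = 1500 ft.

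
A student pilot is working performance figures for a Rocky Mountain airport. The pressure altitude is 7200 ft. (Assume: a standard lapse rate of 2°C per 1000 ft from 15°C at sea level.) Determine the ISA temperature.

0.6°C

ISA temperature = 15 − 2 × (7200/1000) = 15 − 14.4 = 0.6°C.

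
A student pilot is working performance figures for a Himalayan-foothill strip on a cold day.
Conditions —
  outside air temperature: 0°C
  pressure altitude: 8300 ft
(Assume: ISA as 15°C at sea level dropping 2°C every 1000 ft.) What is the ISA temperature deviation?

ISA temperature at 8300 ft = 15 − 2 × (8300/1000) = -1.6°C.
Deviation = OAT − ISA = 0 − (-1.6) = +1.6°C.

ISA+1.6°C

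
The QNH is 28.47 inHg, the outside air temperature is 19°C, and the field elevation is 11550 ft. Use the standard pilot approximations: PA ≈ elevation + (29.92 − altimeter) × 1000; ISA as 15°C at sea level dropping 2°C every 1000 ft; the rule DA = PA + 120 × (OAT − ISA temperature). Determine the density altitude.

16600 ft

Pressure altitude = 11550 + (29.92 − 28.47) × 1000 = 11550 + (+1450) = 13000 ft.
ISA temperature at 13000 ft = 15 − 2 × (13000/1000) = -11°C.
ISA deviation = 19 − (-11) = +30°C.
Density altitude = 13000 + 120 × (30) = 16600 ft.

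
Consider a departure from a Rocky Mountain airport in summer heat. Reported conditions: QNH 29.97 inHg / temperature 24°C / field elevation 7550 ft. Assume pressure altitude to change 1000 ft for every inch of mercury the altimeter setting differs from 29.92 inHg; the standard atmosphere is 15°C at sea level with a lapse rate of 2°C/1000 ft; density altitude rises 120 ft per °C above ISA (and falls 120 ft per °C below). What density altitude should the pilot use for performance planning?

10380 ft

Pressure altitude = 7550 + (29.92 − 29.97) × 1000 = 7550 + (-50) = 7500 ft.
ISA temperature at 7500 ft = 15 − 2 × (7500/1000) = 0°C.
ISA deviation = 24 − 0 = +24°C.
Density altitude = 7500 + 120 × (24) = 10380 ft.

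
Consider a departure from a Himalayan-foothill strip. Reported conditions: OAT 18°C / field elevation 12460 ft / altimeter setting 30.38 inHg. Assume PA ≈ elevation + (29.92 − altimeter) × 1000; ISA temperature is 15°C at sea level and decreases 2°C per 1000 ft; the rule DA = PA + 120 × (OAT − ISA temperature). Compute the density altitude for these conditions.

Pressure altitude = 12460 + (29.92 − 30.38) × 1000 = 12460 + (-460) = 12000 ft.
ISA temperature at 12000 ft = 15 − 2 × (12000/1000) = -9°C.
ISA deviation = 18 − (-9) = +27°C.
Density altitude = 12000 + 120 × (27) = 15240 ft.

15240 ft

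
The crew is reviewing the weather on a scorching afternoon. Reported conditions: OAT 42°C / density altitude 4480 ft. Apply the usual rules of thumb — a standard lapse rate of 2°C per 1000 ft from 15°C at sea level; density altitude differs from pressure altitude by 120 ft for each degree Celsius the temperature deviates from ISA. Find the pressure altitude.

DA = PA + 120 × (OAT − (15 − 2·PA/1000)) = PA + 120·OAT − 1800 + 0.24·PA = 1.24·PA + 120·OAT − 1800.
So 1.24·PA = 4480 − 120 × 42 + 1800 = 1240.
PA = 1240 / 1.24 = 1000 ft.

1000 ft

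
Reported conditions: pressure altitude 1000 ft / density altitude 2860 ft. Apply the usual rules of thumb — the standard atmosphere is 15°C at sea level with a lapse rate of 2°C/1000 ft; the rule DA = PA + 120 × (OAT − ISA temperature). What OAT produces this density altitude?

Density altitude − pressure altitude = 2860 − 1000 = +1860 ft.
At 120 ft/°C that is an ISA deviation of 1860/120 = +15.5°C.
ISA temperature at 1000 ft = 15 − 2 × (1000/1000) = 13°C.
OAT = ISA + deviation = 13 + (+15.5) = 28.5°C.

28.5°C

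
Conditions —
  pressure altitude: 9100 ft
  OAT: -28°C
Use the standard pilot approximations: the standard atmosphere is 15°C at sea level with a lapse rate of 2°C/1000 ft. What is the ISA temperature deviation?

ISA-24.8°C

ISA temperature at 9100 ft = 15 − 2 × (9100/1000) = -3.2°C.
Deviation = OAT − ISA = -28 − (-3.2) = -24.8°C.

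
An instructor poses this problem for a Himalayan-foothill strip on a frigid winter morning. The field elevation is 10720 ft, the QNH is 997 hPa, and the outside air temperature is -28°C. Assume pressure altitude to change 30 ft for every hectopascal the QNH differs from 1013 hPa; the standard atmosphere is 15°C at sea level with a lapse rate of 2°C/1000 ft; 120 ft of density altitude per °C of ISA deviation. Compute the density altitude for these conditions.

Pressure altitude = 10720 + (1013 − 997) × 30 = 10720 + (+480) = 11200 ft.
ISA temperature at 11200 ft = 15 − 2 × (11200/1000) = -7.4°C.
ISA deviation = -28 − (-7.4) = -20.6°C.
Density altitude = 11200 + 120 × (-20.6) = 8728 ft.

8728 ft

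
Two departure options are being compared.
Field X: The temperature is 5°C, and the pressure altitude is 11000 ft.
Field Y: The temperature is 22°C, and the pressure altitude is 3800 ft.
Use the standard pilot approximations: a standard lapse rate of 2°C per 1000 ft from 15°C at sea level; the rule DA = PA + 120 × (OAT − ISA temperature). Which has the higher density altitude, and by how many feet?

Field X: ISA temp = -7°C, deviation +12°C, DA = 11000 + 120 × 12 = 12440 ft.
Field Y: ISA temp = 7.4°C, deviation +14.6°C, DA = 3800 + 120 × 14.6 = 5552 ft.
Field X is higher by 12440 − 5552 = 6888 ft.

Field X by 6888 ft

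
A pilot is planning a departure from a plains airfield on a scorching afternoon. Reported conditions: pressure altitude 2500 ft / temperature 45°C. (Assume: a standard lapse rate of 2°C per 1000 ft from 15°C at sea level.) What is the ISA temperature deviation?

ISA temperature at 2500 ft = 15 − 2 × (2500/1000) = 10°C.
Deviation = OAT − ISA = 45 − 10 = +35°C.

ISA+35°C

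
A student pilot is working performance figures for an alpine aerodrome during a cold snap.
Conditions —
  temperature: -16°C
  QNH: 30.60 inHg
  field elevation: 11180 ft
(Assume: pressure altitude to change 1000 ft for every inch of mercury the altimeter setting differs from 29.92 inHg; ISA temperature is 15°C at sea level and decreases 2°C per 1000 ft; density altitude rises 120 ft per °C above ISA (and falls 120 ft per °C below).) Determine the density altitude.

Pressure altitude = 11180 + (29.92 − 30.60) × 1000 = 11180 + (-680) = 10500 ft.
ISA temperature at 10500 ft = 15 − 2 × (10500/1000) = -6°C.
ISA deviation = -16 − (-6) = -10°C.
Density altitude = 10500 + 120 × (-10) = 9300 ft.

9300 ft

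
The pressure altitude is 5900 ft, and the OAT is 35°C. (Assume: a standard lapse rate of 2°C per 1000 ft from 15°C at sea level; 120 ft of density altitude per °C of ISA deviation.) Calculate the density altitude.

9716 ft

ISA temperature at 5900 ft = 15 − 2 × (5900/1000) = 3.2°C.
ISA deviation = 35 − 3.2 = +31.8°C.
Density altitude = 5900 + 120 × (31.8) = 5900 + (+3816) = 9716 ft.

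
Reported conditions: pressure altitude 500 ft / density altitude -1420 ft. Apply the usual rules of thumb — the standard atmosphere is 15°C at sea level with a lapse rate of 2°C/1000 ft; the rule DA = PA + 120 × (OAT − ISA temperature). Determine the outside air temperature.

-2°C

Density altitude − pressure altitude = -1420 − 500 = -1920 ft.
At 120 ft/°C that is an ISA deviation of -1920/120 = -16°C.
ISA temperature at 500 ft = 15 − 2 × (500/1000) = 14°C.
OAT = ISA + deviation = 14 + (-16) = -2°C.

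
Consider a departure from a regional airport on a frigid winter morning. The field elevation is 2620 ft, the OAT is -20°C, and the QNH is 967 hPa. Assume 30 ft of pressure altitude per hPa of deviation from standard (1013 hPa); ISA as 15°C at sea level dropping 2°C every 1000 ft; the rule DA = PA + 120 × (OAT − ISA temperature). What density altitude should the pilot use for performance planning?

Pressure altitude = 2620 + (1013 − 967) × 30 = 2620 + (+1380) = 4000 ft.
ISA temperature at 4000 ft = 15 − 2 × (4000/1000) = 7°C.
ISA deviation = -20 − 7 = -27°C.
Density altitude = 4000 + 120 × (-27) = 760 ft.

760 ft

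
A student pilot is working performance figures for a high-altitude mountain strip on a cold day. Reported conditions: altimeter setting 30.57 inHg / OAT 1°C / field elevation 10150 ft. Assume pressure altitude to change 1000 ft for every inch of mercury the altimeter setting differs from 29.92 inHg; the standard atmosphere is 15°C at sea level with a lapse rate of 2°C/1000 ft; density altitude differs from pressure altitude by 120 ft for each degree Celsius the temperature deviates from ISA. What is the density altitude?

10100 ft

Pressure altitude = 10150 + (29.92 − 30.57) × 1000 = 10150 + (-650) = 9500 ft.
ISA temperature at 9500 ft = 15 − 2 × (9500/1000) = -4°C.
ISA deviation = 1 − (-4) = +5°C.
Density altitude = 9500 + 120 × (5) = 10100 ft.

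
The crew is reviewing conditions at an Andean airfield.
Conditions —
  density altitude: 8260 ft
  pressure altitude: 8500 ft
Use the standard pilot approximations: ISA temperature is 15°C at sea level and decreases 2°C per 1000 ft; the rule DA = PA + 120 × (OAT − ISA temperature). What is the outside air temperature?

-4°C

Density altitude − pressure altitude = 8260 − 8500 = -240 ft.
At 120 ft/°C that is an ISA deviation of -240/120 = -2°C.
ISA temperature at 8500 ft = 15 − 2 × (8500/1000) = -2°C.
OAT = ISA + deviation = -2 + (-2) = -4°C.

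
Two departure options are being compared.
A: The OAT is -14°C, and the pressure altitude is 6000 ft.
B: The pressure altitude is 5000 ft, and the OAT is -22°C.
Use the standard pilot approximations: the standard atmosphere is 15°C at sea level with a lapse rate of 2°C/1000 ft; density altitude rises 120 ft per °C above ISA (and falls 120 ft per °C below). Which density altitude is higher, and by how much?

A: ISA temp = 3°C, deviation -17°C, DA = 6000 + 120 × (-17) = 3960 ft.
B: ISA temp = 5°C, deviation -27°C, DA = 5000 + 120 × (-27) = 1760 ft.
A is higher by 3960 − 1760 = 2200 ft.

A by 2200 ft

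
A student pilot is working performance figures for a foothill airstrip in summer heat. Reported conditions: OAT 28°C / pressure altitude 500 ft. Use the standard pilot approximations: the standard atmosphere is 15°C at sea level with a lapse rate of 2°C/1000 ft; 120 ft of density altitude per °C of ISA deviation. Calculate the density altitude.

ISA temperature at 500 ft = 15 − 2 × (500/1000) = 14°C.
ISA deviation = 28 − 14 = +14°C.
Density altitude = 500 + 120 × (14) = 500 + (+1680) = 2180 ft.

2180 ft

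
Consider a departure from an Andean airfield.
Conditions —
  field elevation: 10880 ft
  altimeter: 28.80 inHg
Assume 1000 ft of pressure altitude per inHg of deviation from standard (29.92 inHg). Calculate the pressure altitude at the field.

Pressure correction = (29.92 − 28.80) × 1000 = +1120 ft.
Pressure altitude = 10880 + (+1120) = 12000 ft.

12000 ft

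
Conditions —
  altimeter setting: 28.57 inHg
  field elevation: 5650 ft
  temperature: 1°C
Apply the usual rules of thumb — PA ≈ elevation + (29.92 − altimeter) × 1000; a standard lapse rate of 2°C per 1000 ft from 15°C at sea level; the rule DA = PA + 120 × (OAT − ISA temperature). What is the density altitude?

Pressure altitude = 5650 + (29.92 − 28.57) × 1000 = 5650 + (+1350) = 7000 ft.
ISA temperature at 7000 ft = 15 − 2 × (7000/1000) = 1°C.
ISA deviation = 1 − 1 = 0°C.
Density altitude = 7000 + 120 × (0) = 7000 ft.

7000 ft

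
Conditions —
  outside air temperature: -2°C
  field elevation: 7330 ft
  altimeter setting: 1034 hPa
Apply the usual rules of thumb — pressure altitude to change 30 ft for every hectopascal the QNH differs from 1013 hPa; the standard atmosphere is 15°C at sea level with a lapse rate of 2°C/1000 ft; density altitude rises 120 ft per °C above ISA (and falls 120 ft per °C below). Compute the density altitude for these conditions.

6268 ft

Pressure altitude = 7330 + (1013 − 1034) × 30 = 7330 + (-630) = 6700 ft.
ISA temperature at 6700 ft = 15 − 2 × (6700/1000) = 1.6°C.
ISA deviation = -2 − 1.6 = -3.6°C.
Density altitude = 6700 + 120 × (-3.6) = 6268 ft.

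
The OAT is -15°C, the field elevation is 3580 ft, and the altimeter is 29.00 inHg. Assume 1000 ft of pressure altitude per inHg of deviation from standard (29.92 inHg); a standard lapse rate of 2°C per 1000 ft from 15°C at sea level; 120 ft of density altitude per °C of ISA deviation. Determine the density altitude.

Pressure altitude = 3580 + (29.92 − 29.00) × 1000 = 3580 + (+920) = 4500 ft.
ISA temperature at 4500 ft = 15 − 2 × (4500/1000) = 6°C.
ISA deviation = -15 − 6 = -21°C.
Density altitude = 4500 + 120 × (-21) = 1980 ft.

1980 ft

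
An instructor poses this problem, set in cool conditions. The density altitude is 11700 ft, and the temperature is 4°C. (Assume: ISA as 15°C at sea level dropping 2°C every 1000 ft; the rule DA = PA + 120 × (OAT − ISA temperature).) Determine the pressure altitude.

DA = PA + 120 × (OAT − (15 − 2·PA/1000)) = PA + 120·OAT − 1800 + 0.24·PA = 1.24·PA + 120·OAT − 1800.
So 1.24·PA = 11700 − 120 × 4 + 1800 = 13020.
PA = 13020 / 1.24 = 10500 ft.

10500 ft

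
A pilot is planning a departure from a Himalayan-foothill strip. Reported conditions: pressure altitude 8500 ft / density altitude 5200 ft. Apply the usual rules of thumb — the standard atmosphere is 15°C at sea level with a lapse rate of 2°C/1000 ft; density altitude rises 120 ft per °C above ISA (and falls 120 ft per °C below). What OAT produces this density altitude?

-29.5°C

Density altitude − pressure altitude = 5200 − 8500 = -3300 ft.
At 120 ft/°C that is an ISA deviation of -3300/120 = -27.5°C.
ISA temperature at 8500 ft = 15 − 2 × (8500/1000) = -2°C.
OAT = ISA + deviation = -2 + (-27.5) = -29.5°C.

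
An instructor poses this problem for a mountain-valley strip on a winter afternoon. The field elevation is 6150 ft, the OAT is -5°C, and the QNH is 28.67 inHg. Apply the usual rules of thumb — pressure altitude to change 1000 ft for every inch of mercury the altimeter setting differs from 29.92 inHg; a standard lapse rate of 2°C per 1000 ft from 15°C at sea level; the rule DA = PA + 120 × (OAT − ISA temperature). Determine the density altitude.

6776 ft

Pressure altitude = 6150 + (29.92 − 28.67) × 1000 = 6150 + (+1250) = 7400 ft.
ISA temperature at 7400 ft = 15 − 2 × (7400/1000) = 0.2°C.
ISA deviation = -5 − 0.2 = -5.2°C.
Density altitude = 7400 + 120 × (-5.2) = 6776 ft.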